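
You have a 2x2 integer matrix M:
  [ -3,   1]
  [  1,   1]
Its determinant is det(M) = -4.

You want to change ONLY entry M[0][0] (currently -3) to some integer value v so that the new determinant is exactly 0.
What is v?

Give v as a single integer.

det is linear in entry M[0][0]: det = old_det + (v - -3) * C_00
Cofactor C_00 = 1
Want det = 0: -4 + (v - -3) * 1 = 0
  (v - -3) = 4 / 1 = 4
  v = -3 + (4) = 1

Answer: 1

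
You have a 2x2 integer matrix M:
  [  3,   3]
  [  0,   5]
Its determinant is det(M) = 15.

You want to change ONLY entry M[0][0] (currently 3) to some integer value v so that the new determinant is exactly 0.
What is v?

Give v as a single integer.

Answer: 0

Derivation:
det is linear in entry M[0][0]: det = old_det + (v - 3) * C_00
Cofactor C_00 = 5
Want det = 0: 15 + (v - 3) * 5 = 0
  (v - 3) = -15 / 5 = -3
  v = 3 + (-3) = 0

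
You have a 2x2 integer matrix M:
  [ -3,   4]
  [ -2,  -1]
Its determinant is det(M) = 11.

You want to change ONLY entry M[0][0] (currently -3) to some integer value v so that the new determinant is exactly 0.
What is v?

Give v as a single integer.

det is linear in entry M[0][0]: det = old_det + (v - -3) * C_00
Cofactor C_00 = -1
Want det = 0: 11 + (v - -3) * -1 = 0
  (v - -3) = -11 / -1 = 11
  v = -3 + (11) = 8

Answer: 8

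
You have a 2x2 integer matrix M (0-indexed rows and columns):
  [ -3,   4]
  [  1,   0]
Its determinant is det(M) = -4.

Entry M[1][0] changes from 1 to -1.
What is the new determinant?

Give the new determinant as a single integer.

det is linear in row 1: changing M[1][0] by delta changes det by delta * cofactor(1,0).
Cofactor C_10 = (-1)^(1+0) * minor(1,0) = -4
Entry delta = -1 - 1 = -2
Det delta = -2 * -4 = 8
New det = -4 + 8 = 4

Answer: 4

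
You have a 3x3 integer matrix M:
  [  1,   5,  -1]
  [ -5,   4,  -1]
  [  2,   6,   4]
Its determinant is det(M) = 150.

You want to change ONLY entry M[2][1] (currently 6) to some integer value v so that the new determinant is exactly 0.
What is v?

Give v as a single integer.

det is linear in entry M[2][1]: det = old_det + (v - 6) * C_21
Cofactor C_21 = 6
Want det = 0: 150 + (v - 6) * 6 = 0
  (v - 6) = -150 / 6 = -25
  v = 6 + (-25) = -19

Answer: -19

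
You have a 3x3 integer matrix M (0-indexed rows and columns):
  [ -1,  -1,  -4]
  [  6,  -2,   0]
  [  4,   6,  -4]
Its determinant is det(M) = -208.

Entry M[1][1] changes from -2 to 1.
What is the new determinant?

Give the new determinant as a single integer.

det is linear in row 1: changing M[1][1] by delta changes det by delta * cofactor(1,1).
Cofactor C_11 = (-1)^(1+1) * minor(1,1) = 20
Entry delta = 1 - -2 = 3
Det delta = 3 * 20 = 60
New det = -208 + 60 = -148

Answer: -148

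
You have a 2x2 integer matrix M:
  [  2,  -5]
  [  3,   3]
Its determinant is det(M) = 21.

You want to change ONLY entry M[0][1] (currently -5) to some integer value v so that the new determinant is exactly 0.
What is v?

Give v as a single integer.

det is linear in entry M[0][1]: det = old_det + (v - -5) * C_01
Cofactor C_01 = -3
Want det = 0: 21 + (v - -5) * -3 = 0
  (v - -5) = -21 / -3 = 7
  v = -5 + (7) = 2

Answer: 2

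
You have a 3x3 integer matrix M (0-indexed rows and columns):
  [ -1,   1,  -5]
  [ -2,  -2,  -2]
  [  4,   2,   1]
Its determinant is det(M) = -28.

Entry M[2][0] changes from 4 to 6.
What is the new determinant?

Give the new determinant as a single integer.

det is linear in row 2: changing M[2][0] by delta changes det by delta * cofactor(2,0).
Cofactor C_20 = (-1)^(2+0) * minor(2,0) = -12
Entry delta = 6 - 4 = 2
Det delta = 2 * -12 = -24
New det = -28 + -24 = -52

Answer: -52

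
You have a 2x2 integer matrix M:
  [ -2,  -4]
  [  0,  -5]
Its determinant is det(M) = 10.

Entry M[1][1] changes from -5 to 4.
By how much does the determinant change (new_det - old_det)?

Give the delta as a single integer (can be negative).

Cofactor C_11 = -2
Entry delta = 4 - -5 = 9
Det delta = entry_delta * cofactor = 9 * -2 = -18

Answer: -18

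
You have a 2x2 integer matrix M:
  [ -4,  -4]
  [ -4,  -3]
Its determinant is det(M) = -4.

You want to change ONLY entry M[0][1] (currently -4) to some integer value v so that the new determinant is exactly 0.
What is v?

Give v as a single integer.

det is linear in entry M[0][1]: det = old_det + (v - -4) * C_01
Cofactor C_01 = 4
Want det = 0: -4 + (v - -4) * 4 = 0
  (v - -4) = 4 / 4 = 1
  v = -4 + (1) = -3

Answer: -3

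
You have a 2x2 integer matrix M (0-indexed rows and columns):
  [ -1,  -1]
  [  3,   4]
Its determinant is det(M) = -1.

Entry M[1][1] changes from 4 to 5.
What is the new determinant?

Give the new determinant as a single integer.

Answer: -2

Derivation:
det is linear in row 1: changing M[1][1] by delta changes det by delta * cofactor(1,1).
Cofactor C_11 = (-1)^(1+1) * minor(1,1) = -1
Entry delta = 5 - 4 = 1
Det delta = 1 * -1 = -1
New det = -1 + -1 = -2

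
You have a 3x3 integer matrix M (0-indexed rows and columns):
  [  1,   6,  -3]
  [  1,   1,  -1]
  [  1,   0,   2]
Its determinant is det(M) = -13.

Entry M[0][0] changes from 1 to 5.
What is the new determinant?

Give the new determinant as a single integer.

det is linear in row 0: changing M[0][0] by delta changes det by delta * cofactor(0,0).
Cofactor C_00 = (-1)^(0+0) * minor(0,0) = 2
Entry delta = 5 - 1 = 4
Det delta = 4 * 2 = 8
New det = -13 + 8 = -5

Answer: -5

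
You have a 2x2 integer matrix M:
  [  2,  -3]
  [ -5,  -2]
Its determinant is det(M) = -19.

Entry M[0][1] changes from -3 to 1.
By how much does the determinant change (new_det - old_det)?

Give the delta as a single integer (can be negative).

Cofactor C_01 = 5
Entry delta = 1 - -3 = 4
Det delta = entry_delta * cofactor = 4 * 5 = 20

Answer: 20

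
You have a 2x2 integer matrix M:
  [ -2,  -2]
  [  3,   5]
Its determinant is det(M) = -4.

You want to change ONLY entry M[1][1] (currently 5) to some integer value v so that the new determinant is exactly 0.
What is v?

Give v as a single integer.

det is linear in entry M[1][1]: det = old_det + (v - 5) * C_11
Cofactor C_11 = -2
Want det = 0: -4 + (v - 5) * -2 = 0
  (v - 5) = 4 / -2 = -2
  v = 5 + (-2) = 3

Answer: 3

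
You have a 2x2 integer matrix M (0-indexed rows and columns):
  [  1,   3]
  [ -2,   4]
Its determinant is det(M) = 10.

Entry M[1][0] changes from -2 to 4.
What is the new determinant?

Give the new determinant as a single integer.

det is linear in row 1: changing M[1][0] by delta changes det by delta * cofactor(1,0).
Cofactor C_10 = (-1)^(1+0) * minor(1,0) = -3
Entry delta = 4 - -2 = 6
Det delta = 6 * -3 = -18
New det = 10 + -18 = -8

Answer: -8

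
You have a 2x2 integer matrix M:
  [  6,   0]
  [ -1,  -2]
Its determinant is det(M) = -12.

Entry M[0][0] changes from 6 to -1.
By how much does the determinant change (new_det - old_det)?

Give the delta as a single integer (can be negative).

Answer: 14

Derivation:
Cofactor C_00 = -2
Entry delta = -1 - 6 = -7
Det delta = entry_delta * cofactor = -7 * -2 = 14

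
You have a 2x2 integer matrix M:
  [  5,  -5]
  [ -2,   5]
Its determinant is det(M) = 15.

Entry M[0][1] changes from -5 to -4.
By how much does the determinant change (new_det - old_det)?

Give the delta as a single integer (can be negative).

Answer: 2

Derivation:
Cofactor C_01 = 2
Entry delta = -4 - -5 = 1
Det delta = entry_delta * cofactor = 1 * 2 = 2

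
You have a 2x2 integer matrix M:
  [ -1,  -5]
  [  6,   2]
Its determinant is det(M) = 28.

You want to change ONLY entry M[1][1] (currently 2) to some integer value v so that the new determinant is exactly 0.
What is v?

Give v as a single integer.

Answer: 30

Derivation:
det is linear in entry M[1][1]: det = old_det + (v - 2) * C_11
Cofactor C_11 = -1
Want det = 0: 28 + (v - 2) * -1 = 0
  (v - 2) = -28 / -1 = 28
  v = 2 + (28) = 30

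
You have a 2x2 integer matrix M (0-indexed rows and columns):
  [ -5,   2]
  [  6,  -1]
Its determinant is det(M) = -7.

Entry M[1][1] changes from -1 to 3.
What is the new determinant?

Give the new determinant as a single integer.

Answer: -27

Derivation:
det is linear in row 1: changing M[1][1] by delta changes det by delta * cofactor(1,1).
Cofactor C_11 = (-1)^(1+1) * minor(1,1) = -5
Entry delta = 3 - -1 = 4
Det delta = 4 * -5 = -20
New det = -7 + -20 = -27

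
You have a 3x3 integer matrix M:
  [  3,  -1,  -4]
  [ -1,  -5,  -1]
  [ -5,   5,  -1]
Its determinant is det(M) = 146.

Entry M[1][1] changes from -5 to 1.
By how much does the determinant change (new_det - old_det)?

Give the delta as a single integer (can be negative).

Answer: -138

Derivation:
Cofactor C_11 = -23
Entry delta = 1 - -5 = 6
Det delta = entry_delta * cofactor = 6 * -23 = -138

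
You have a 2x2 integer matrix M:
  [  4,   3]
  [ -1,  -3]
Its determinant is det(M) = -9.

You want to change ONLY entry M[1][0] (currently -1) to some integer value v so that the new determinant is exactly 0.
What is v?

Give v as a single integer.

det is linear in entry M[1][0]: det = old_det + (v - -1) * C_10
Cofactor C_10 = -3
Want det = 0: -9 + (v - -1) * -3 = 0
  (v - -1) = 9 / -3 = -3
  v = -1 + (-3) = -4

Answer: -4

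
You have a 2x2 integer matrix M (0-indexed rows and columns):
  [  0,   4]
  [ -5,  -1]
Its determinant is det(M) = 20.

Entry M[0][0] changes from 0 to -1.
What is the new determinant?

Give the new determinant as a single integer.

Answer: 21

Derivation:
det is linear in row 0: changing M[0][0] by delta changes det by delta * cofactor(0,0).
Cofactor C_00 = (-1)^(0+0) * minor(0,0) = -1
Entry delta = -1 - 0 = -1
Det delta = -1 * -1 = 1
New det = 20 + 1 = 21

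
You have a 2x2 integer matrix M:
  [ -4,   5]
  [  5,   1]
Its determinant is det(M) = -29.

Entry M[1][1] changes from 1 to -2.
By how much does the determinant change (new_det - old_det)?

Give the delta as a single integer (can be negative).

Cofactor C_11 = -4
Entry delta = -2 - 1 = -3
Det delta = entry_delta * cofactor = -3 * -4 = 12

Answer: 12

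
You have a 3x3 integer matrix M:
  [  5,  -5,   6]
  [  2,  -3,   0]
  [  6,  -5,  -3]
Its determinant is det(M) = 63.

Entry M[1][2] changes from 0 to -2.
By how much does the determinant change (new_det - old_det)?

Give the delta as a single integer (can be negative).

Cofactor C_12 = -5
Entry delta = -2 - 0 = -2
Det delta = entry_delta * cofactor = -2 * -5 = 10

Answer: 10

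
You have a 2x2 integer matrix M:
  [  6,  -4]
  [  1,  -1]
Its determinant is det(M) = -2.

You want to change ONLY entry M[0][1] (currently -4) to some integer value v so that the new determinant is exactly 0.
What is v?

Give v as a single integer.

Answer: -6

Derivation:
det is linear in entry M[0][1]: det = old_det + (v - -4) * C_01
Cofactor C_01 = -1
Want det = 0: -2 + (v - -4) * -1 = 0
  (v - -4) = 2 / -1 = -2
  v = -4 + (-2) = -6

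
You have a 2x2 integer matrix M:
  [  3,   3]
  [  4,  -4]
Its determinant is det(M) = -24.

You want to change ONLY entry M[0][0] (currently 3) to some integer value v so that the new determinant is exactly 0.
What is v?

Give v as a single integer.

Answer: -3

Derivation:
det is linear in entry M[0][0]: det = old_det + (v - 3) * C_00
Cofactor C_00 = -4
Want det = 0: -24 + (v - 3) * -4 = 0
  (v - 3) = 24 / -4 = -6
  v = 3 + (-6) = -3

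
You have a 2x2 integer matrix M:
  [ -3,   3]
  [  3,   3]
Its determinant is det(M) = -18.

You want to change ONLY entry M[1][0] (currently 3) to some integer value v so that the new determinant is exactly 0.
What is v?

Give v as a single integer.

det is linear in entry M[1][0]: det = old_det + (v - 3) * C_10
Cofactor C_10 = -3
Want det = 0: -18 + (v - 3) * -3 = 0
  (v - 3) = 18 / -3 = -6
  v = 3 + (-6) = -3

Answer: -3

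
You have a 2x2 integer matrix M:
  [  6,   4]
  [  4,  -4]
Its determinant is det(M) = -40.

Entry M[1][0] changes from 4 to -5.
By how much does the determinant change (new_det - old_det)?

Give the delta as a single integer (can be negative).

Answer: 36

Derivation:
Cofactor C_10 = -4
Entry delta = -5 - 4 = -9
Det delta = entry_delta * cofactor = -9 * -4 = 36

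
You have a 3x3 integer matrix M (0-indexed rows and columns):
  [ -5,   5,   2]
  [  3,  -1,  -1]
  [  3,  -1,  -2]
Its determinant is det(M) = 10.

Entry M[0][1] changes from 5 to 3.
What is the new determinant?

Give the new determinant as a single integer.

Answer: 4

Derivation:
det is linear in row 0: changing M[0][1] by delta changes det by delta * cofactor(0,1).
Cofactor C_01 = (-1)^(0+1) * minor(0,1) = 3
Entry delta = 3 - 5 = -2
Det delta = -2 * 3 = -6
New det = 10 + -6 = 4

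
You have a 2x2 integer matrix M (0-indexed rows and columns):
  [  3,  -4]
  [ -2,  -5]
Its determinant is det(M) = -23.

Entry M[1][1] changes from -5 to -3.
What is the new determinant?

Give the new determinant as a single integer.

det is linear in row 1: changing M[1][1] by delta changes det by delta * cofactor(1,1).
Cofactor C_11 = (-1)^(1+1) * minor(1,1) = 3
Entry delta = -3 - -5 = 2
Det delta = 2 * 3 = 6
New det = -23 + 6 = -17

Answer: -17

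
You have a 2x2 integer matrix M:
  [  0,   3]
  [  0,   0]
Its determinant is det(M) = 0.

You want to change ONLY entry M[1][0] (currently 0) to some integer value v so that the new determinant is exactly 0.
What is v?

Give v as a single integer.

Answer: 0

Derivation:
det is linear in entry M[1][0]: det = old_det + (v - 0) * C_10
Cofactor C_10 = -3
Want det = 0: 0 + (v - 0) * -3 = 0
  (v - 0) = 0 / -3 = 0
  v = 0 + (0) = 0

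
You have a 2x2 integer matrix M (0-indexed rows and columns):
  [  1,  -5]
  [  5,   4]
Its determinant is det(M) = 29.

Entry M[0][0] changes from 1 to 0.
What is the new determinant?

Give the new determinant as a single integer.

det is linear in row 0: changing M[0][0] by delta changes det by delta * cofactor(0,0).
Cofactor C_00 = (-1)^(0+0) * minor(0,0) = 4
Entry delta = 0 - 1 = -1
Det delta = -1 * 4 = -4
New det = 29 + -4 = 25

Answer: 25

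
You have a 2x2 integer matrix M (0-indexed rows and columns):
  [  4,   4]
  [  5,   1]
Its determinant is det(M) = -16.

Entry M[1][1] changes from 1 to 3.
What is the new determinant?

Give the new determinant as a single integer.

det is linear in row 1: changing M[1][1] by delta changes det by delta * cofactor(1,1).
Cofactor C_11 = (-1)^(1+1) * minor(1,1) = 4
Entry delta = 3 - 1 = 2
Det delta = 2 * 4 = 8
New det = -16 + 8 = -8

Answer: -8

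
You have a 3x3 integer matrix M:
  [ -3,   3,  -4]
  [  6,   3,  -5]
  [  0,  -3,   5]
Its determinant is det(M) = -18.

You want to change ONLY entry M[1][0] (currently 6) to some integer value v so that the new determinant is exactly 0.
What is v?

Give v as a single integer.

Answer: 0

Derivation:
det is linear in entry M[1][0]: det = old_det + (v - 6) * C_10
Cofactor C_10 = -3
Want det = 0: -18 + (v - 6) * -3 = 0
  (v - 6) = 18 / -3 = -6
  v = 6 + (-6) = 0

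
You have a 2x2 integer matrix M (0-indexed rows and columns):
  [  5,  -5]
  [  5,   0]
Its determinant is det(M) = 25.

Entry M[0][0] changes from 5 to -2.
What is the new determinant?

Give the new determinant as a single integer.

det is linear in row 0: changing M[0][0] by delta changes det by delta * cofactor(0,0).
Cofactor C_00 = (-1)^(0+0) * minor(0,0) = 0
Entry delta = -2 - 5 = -7
Det delta = -7 * 0 = 0
New det = 25 + 0 = 25

Answer: 25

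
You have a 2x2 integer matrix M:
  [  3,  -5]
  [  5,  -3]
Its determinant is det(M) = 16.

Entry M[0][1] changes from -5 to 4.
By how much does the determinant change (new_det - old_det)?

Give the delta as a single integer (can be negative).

Answer: -45

Derivation:
Cofactor C_01 = -5
Entry delta = 4 - -5 = 9
Det delta = entry_delta * cofactor = 9 * -5 = -45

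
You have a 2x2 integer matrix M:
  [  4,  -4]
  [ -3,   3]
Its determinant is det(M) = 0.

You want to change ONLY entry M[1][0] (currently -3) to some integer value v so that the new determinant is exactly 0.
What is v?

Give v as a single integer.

Answer: -3

Derivation:
det is linear in entry M[1][0]: det = old_det + (v - -3) * C_10
Cofactor C_10 = 4
Want det = 0: 0 + (v - -3) * 4 = 0
  (v - -3) = 0 / 4 = 0
  v = -3 + (0) = -3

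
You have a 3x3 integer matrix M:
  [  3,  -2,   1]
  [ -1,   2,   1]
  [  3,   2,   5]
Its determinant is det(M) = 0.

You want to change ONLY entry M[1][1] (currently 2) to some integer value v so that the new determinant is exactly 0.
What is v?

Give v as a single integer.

det is linear in entry M[1][1]: det = old_det + (v - 2) * C_11
Cofactor C_11 = 12
Want det = 0: 0 + (v - 2) * 12 = 0
  (v - 2) = 0 / 12 = 0
  v = 2 + (0) = 2

Answer: 2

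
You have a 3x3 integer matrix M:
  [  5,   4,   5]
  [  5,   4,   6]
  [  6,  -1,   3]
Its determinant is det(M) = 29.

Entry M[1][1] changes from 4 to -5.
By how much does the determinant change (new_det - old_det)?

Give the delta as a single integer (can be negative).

Cofactor C_11 = -15
Entry delta = -5 - 4 = -9
Det delta = entry_delta * cofactor = -9 * -15 = 135

Answer: 135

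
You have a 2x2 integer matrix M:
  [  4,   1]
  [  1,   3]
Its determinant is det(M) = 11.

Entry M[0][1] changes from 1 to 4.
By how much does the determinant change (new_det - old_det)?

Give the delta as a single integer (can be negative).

Answer: -3

Derivation:
Cofactor C_01 = -1
Entry delta = 4 - 1 = 3
Det delta = entry_delta * cofactor = 3 * -1 = -3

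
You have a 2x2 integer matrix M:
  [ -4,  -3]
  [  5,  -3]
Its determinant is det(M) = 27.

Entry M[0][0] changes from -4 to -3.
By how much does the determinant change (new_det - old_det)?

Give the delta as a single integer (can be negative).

Cofactor C_00 = -3
Entry delta = -3 - -4 = 1
Det delta = entry_delta * cofactor = 1 * -3 = -3

Answer: -3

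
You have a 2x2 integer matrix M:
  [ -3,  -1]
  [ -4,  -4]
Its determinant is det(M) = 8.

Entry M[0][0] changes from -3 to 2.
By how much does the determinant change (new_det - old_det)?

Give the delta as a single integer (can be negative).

Answer: -20

Derivation:
Cofactor C_00 = -4
Entry delta = 2 - -3 = 5
Det delta = entry_delta * cofactor = 5 * -4 = -20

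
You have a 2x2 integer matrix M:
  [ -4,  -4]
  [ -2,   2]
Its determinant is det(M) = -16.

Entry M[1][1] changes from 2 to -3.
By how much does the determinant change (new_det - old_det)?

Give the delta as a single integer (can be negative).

Answer: 20

Derivation:
Cofactor C_11 = -4
Entry delta = -3 - 2 = -5
Det delta = entry_delta * cofactor = -5 * -4 = 20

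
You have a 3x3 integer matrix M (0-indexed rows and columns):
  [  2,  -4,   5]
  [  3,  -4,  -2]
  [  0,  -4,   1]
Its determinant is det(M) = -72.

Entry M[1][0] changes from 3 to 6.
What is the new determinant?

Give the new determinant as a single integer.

det is linear in row 1: changing M[1][0] by delta changes det by delta * cofactor(1,0).
Cofactor C_10 = (-1)^(1+0) * minor(1,0) = -16
Entry delta = 6 - 3 = 3
Det delta = 3 * -16 = -48
New det = -72 + -48 = -120

Answer: -120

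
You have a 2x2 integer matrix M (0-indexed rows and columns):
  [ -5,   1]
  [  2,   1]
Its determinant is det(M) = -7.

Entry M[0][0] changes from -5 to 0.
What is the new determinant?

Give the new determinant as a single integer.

Answer: -2

Derivation:
det is linear in row 0: changing M[0][0] by delta changes det by delta * cofactor(0,0).
Cofactor C_00 = (-1)^(0+0) * minor(0,0) = 1
Entry delta = 0 - -5 = 5
Det delta = 5 * 1 = 5
New det = -7 + 5 = -2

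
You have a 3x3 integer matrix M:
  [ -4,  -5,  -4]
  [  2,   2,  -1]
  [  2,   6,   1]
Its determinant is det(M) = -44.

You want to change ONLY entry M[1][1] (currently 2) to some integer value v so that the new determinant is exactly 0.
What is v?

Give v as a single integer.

det is linear in entry M[1][1]: det = old_det + (v - 2) * C_11
Cofactor C_11 = 4
Want det = 0: -44 + (v - 2) * 4 = 0
  (v - 2) = 44 / 4 = 11
  v = 2 + (11) = 13

Answer: 13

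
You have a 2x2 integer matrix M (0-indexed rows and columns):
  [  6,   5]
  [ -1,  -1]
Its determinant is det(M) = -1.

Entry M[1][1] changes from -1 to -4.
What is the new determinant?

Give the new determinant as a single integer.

det is linear in row 1: changing M[1][1] by delta changes det by delta * cofactor(1,1).
Cofactor C_11 = (-1)^(1+1) * minor(1,1) = 6
Entry delta = -4 - -1 = -3
Det delta = -3 * 6 = -18
New det = -1 + -18 = -19

Answer: -19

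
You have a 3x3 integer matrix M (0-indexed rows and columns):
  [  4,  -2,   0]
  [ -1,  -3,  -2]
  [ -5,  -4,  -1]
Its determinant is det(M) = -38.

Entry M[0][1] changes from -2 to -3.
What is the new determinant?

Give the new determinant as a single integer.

Answer: -47

Derivation:
det is linear in row 0: changing M[0][1] by delta changes det by delta * cofactor(0,1).
Cofactor C_01 = (-1)^(0+1) * minor(0,1) = 9
Entry delta = -3 - -2 = -1
Det delta = -1 * 9 = -9
New det = -38 + -9 = -47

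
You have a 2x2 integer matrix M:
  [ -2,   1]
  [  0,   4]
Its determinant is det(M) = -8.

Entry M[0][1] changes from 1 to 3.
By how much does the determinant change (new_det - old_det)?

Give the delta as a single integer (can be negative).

Answer: 0

Derivation:
Cofactor C_01 = 0
Entry delta = 3 - 1 = 2
Det delta = entry_delta * cofactor = 2 * 0 = 0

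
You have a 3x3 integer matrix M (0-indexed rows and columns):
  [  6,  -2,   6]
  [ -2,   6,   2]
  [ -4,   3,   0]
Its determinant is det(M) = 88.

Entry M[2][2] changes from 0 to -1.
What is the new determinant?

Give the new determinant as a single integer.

det is linear in row 2: changing M[2][2] by delta changes det by delta * cofactor(2,2).
Cofactor C_22 = (-1)^(2+2) * minor(2,2) = 32
Entry delta = -1 - 0 = -1
Det delta = -1 * 32 = -32
New det = 88 + -32 = 56

Answer: 56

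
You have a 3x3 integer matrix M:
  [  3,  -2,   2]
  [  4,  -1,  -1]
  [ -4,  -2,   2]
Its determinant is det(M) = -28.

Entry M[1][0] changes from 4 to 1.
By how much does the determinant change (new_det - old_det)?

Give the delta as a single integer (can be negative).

Cofactor C_10 = 0
Entry delta = 1 - 4 = -3
Det delta = entry_delta * cofactor = -3 * 0 = 0

Answer: 0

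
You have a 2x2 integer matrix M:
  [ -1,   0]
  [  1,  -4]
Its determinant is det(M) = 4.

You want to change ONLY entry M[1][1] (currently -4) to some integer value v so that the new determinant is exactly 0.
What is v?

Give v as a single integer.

det is linear in entry M[1][1]: det = old_det + (v - -4) * C_11
Cofactor C_11 = -1
Want det = 0: 4 + (v - -4) * -1 = 0
  (v - -4) = -4 / -1 = 4
  v = -4 + (4) = 0

Answer: 0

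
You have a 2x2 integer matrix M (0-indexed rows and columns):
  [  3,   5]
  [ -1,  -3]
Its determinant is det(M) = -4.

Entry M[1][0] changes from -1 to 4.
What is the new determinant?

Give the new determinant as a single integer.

det is linear in row 1: changing M[1][0] by delta changes det by delta * cofactor(1,0).
Cofactor C_10 = (-1)^(1+0) * minor(1,0) = -5
Entry delta = 4 - -1 = 5
Det delta = 5 * -5 = -25
New det = -4 + -25 = -29

Answer: -29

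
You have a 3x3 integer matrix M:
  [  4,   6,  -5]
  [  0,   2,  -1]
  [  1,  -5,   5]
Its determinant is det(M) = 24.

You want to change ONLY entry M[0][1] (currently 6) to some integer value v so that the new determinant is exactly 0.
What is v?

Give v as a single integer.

det is linear in entry M[0][1]: det = old_det + (v - 6) * C_01
Cofactor C_01 = -1
Want det = 0: 24 + (v - 6) * -1 = 0
  (v - 6) = -24 / -1 = 24
  v = 6 + (24) = 30

Answer: 30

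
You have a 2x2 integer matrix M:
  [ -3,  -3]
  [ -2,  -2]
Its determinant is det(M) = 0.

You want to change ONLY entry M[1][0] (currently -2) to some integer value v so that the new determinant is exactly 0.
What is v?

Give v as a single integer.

det is linear in entry M[1][0]: det = old_det + (v - -2) * C_10
Cofactor C_10 = 3
Want det = 0: 0 + (v - -2) * 3 = 0
  (v - -2) = 0 / 3 = 0
  v = -2 + (0) = -2

Answer: -2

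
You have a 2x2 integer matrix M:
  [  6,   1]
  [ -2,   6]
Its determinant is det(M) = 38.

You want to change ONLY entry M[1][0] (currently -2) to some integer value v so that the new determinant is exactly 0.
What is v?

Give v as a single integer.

Answer: 36

Derivation:
det is linear in entry M[1][0]: det = old_det + (v - -2) * C_10
Cofactor C_10 = -1
Want det = 0: 38 + (v - -2) * -1 = 0
  (v - -2) = -38 / -1 = 38
  v = -2 + (38) = 36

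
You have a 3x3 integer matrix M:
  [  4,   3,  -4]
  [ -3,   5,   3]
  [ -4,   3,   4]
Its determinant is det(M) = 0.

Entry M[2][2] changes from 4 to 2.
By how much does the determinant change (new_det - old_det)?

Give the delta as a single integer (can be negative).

Answer: -58

Derivation:
Cofactor C_22 = 29
Entry delta = 2 - 4 = -2
Det delta = entry_delta * cofactor = -2 * 29 = -58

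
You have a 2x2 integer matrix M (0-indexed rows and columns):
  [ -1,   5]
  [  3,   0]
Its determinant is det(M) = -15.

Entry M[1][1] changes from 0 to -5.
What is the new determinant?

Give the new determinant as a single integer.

det is linear in row 1: changing M[1][1] by delta changes det by delta * cofactor(1,1).
Cofactor C_11 = (-1)^(1+1) * minor(1,1) = -1
Entry delta = -5 - 0 = -5
Det delta = -5 * -1 = 5
New det = -15 + 5 = -10

Answer: -10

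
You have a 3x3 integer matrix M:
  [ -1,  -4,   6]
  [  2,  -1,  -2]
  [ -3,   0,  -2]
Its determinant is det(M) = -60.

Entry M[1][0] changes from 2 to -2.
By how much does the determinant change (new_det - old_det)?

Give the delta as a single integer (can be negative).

Answer: 32

Derivation:
Cofactor C_10 = -8
Entry delta = -2 - 2 = -4
Det delta = entry_delta * cofactor = -4 * -8 = 32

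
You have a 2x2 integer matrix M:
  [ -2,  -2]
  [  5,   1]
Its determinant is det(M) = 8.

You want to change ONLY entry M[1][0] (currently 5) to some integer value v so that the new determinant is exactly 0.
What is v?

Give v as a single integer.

Answer: 1

Derivation:
det is linear in entry M[1][0]: det = old_det + (v - 5) * C_10
Cofactor C_10 = 2
Want det = 0: 8 + (v - 5) * 2 = 0
  (v - 5) = -8 / 2 = -4
  v = 5 + (-4) = 1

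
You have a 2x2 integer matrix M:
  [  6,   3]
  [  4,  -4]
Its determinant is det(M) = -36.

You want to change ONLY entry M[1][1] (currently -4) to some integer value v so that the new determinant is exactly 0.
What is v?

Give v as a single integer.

det is linear in entry M[1][1]: det = old_det + (v - -4) * C_11
Cofactor C_11 = 6
Want det = 0: -36 + (v - -4) * 6 = 0
  (v - -4) = 36 / 6 = 6
  v = -4 + (6) = 2

Answer: 2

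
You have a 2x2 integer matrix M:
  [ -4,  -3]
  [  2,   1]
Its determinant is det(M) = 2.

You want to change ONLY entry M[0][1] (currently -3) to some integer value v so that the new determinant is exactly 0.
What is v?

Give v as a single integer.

Answer: -2

Derivation:
det is linear in entry M[0][1]: det = old_det + (v - -3) * C_01
Cofactor C_01 = -2
Want det = 0: 2 + (v - -3) * -2 = 0
  (v - -3) = -2 / -2 = 1
  v = -3 + (1) = -2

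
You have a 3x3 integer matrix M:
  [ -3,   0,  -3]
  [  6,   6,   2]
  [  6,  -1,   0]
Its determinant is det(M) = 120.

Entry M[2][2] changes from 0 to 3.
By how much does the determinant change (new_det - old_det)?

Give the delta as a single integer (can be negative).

Cofactor C_22 = -18
Entry delta = 3 - 0 = 3
Det delta = entry_delta * cofactor = 3 * -18 = -54

Answer: -54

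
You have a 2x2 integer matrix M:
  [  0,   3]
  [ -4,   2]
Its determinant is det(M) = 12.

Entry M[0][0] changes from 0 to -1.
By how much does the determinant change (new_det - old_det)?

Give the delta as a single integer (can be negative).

Answer: -2

Derivation:
Cofactor C_00 = 2
Entry delta = -1 - 0 = -1
Det delta = entry_delta * cofactor = -1 * 2 = -2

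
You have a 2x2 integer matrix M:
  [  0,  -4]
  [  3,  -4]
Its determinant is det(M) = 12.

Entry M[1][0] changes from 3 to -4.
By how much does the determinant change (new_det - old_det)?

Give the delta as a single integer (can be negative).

Answer: -28

Derivation:
Cofactor C_10 = 4
Entry delta = -4 - 3 = -7
Det delta = entry_delta * cofactor = -7 * 4 = -28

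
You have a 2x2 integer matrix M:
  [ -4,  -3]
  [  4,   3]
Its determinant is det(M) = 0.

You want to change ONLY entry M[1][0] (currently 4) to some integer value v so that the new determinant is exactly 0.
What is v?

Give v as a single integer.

det is linear in entry M[1][0]: det = old_det + (v - 4) * C_10
Cofactor C_10 = 3
Want det = 0: 0 + (v - 4) * 3 = 0
  (v - 4) = 0 / 3 = 0
  v = 4 + (0) = 4

Answer: 4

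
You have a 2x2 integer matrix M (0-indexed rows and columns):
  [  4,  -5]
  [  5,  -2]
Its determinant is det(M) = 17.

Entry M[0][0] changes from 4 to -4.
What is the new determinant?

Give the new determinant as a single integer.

Answer: 33

Derivation:
det is linear in row 0: changing M[0][0] by delta changes det by delta * cofactor(0,0).
Cofactor C_00 = (-1)^(0+0) * minor(0,0) = -2
Entry delta = -4 - 4 = -8
Det delta = -8 * -2 = 16
New det = 17 + 16 = 33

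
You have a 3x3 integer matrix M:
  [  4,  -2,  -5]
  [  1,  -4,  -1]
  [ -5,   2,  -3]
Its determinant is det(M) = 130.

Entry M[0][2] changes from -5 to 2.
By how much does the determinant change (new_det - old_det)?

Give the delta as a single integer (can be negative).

Answer: -126

Derivation:
Cofactor C_02 = -18
Entry delta = 2 - -5 = 7
Det delta = entry_delta * cofactor = 7 * -18 = -126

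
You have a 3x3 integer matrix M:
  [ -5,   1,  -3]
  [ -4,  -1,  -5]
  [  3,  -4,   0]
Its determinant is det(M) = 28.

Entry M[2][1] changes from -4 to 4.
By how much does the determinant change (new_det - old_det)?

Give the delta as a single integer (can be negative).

Answer: -104

Derivation:
Cofactor C_21 = -13
Entry delta = 4 - -4 = 8
Det delta = entry_delta * cofactor = 8 * -13 = -104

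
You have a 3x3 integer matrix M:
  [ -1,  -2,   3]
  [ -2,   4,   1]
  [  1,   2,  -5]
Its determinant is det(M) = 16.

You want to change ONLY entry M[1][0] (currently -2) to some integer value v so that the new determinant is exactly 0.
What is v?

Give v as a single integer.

det is linear in entry M[1][0]: det = old_det + (v - -2) * C_10
Cofactor C_10 = -4
Want det = 0: 16 + (v - -2) * -4 = 0
  (v - -2) = -16 / -4 = 4
  v = -2 + (4) = 2

Answer: 2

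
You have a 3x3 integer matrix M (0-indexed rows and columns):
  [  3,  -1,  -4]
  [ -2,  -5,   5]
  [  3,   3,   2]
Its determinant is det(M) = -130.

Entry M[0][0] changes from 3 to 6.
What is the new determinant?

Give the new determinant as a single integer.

det is linear in row 0: changing M[0][0] by delta changes det by delta * cofactor(0,0).
Cofactor C_00 = (-1)^(0+0) * minor(0,0) = -25
Entry delta = 6 - 3 = 3
Det delta = 3 * -25 = -75
New det = -130 + -75 = -205

Answer: -205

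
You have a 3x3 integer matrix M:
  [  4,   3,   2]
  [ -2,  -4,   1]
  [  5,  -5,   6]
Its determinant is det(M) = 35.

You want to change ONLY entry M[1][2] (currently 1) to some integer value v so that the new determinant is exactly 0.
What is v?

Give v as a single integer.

Answer: 0

Derivation:
det is linear in entry M[1][2]: det = old_det + (v - 1) * C_12
Cofactor C_12 = 35
Want det = 0: 35 + (v - 1) * 35 = 0
  (v - 1) = -35 / 35 = -1
  v = 1 + (-1) = 0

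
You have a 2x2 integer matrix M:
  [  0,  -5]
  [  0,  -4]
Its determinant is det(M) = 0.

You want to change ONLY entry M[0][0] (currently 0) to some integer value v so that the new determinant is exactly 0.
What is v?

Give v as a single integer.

Answer: 0

Derivation:
det is linear in entry M[0][0]: det = old_det + (v - 0) * C_00
Cofactor C_00 = -4
Want det = 0: 0 + (v - 0) * -4 = 0
  (v - 0) = 0 / -4 = 0
  v = 0 + (0) = 0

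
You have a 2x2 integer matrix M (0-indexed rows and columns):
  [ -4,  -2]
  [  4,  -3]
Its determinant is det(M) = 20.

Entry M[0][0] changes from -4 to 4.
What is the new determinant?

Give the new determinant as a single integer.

Answer: -4

Derivation:
det is linear in row 0: changing M[0][0] by delta changes det by delta * cofactor(0,0).
Cofactor C_00 = (-1)^(0+0) * minor(0,0) = -3
Entry delta = 4 - -4 = 8
Det delta = 8 * -3 = -24
New det = 20 + -24 = -4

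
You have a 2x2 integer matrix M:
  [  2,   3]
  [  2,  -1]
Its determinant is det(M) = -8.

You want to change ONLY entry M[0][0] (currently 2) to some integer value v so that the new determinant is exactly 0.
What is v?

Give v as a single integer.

Answer: -6

Derivation:
det is linear in entry M[0][0]: det = old_det + (v - 2) * C_00
Cofactor C_00 = -1
Want det = 0: -8 + (v - 2) * -1 = 0
  (v - 2) = 8 / -1 = -8
  v = 2 + (-8) = -6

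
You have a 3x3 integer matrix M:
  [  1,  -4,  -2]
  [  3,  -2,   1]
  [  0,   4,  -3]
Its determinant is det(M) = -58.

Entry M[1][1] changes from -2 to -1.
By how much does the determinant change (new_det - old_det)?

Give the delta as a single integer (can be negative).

Answer: -3

Derivation:
Cofactor C_11 = -3
Entry delta = -1 - -2 = 1
Det delta = entry_delta * cofactor = 1 * -3 = -3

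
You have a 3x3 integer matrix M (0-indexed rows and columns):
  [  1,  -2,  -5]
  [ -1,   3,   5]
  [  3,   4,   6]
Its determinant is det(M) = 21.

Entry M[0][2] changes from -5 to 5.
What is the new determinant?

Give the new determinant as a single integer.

Answer: -109

Derivation:
det is linear in row 0: changing M[0][2] by delta changes det by delta * cofactor(0,2).
Cofactor C_02 = (-1)^(0+2) * minor(0,2) = -13
Entry delta = 5 - -5 = 10
Det delta = 10 * -13 = -130
New det = 21 + -130 = -109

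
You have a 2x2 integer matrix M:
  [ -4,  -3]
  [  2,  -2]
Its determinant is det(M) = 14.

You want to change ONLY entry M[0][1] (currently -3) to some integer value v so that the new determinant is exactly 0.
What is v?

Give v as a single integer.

det is linear in entry M[0][1]: det = old_det + (v - -3) * C_01
Cofactor C_01 = -2
Want det = 0: 14 + (v - -3) * -2 = 0
  (v - -3) = -14 / -2 = 7
  v = -3 + (7) = 4

Answer: 4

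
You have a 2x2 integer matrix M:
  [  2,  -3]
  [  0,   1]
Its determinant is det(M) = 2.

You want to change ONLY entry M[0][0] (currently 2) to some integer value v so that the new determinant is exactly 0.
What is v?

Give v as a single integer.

det is linear in entry M[0][0]: det = old_det + (v - 2) * C_00
Cofactor C_00 = 1
Want det = 0: 2 + (v - 2) * 1 = 0
  (v - 2) = -2 / 1 = -2
  v = 2 + (-2) = 0

Answer: 0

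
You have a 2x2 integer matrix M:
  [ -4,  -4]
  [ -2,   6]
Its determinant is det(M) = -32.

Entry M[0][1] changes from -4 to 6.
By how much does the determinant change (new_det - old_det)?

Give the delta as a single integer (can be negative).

Cofactor C_01 = 2
Entry delta = 6 - -4 = 10
Det delta = entry_delta * cofactor = 10 * 2 = 20

Answer: 20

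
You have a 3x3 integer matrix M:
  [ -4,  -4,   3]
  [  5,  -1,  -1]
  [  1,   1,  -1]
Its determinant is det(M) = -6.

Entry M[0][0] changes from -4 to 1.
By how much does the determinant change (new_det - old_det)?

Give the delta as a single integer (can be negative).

Answer: 10

Derivation:
Cofactor C_00 = 2
Entry delta = 1 - -4 = 5
Det delta = entry_delta * cofactor = 5 * 2 = 10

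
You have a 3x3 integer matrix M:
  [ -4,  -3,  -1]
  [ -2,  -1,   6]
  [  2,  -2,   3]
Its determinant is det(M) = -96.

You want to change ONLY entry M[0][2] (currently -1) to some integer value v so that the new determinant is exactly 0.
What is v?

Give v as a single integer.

det is linear in entry M[0][2]: det = old_det + (v - -1) * C_02
Cofactor C_02 = 6
Want det = 0: -96 + (v - -1) * 6 = 0
  (v - -1) = 96 / 6 = 16
  v = -1 + (16) = 15

Answer: 15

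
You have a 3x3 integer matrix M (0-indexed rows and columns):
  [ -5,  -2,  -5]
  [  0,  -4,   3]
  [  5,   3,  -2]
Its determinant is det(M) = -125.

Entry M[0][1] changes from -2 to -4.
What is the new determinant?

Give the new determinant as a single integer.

Answer: -155

Derivation:
det is linear in row 0: changing M[0][1] by delta changes det by delta * cofactor(0,1).
Cofactor C_01 = (-1)^(0+1) * minor(0,1) = 15
Entry delta = -4 - -2 = -2
Det delta = -2 * 15 = -30
New det = -125 + -30 = -155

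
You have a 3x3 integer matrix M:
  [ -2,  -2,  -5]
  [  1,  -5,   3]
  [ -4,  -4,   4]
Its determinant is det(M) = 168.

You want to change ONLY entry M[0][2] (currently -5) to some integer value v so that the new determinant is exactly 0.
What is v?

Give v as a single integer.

det is linear in entry M[0][2]: det = old_det + (v - -5) * C_02
Cofactor C_02 = -24
Want det = 0: 168 + (v - -5) * -24 = 0
  (v - -5) = -168 / -24 = 7
  v = -5 + (7) = 2

Answer: 2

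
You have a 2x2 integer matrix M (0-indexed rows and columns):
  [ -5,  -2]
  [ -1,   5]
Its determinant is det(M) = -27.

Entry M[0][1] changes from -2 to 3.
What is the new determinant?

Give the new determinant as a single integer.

det is linear in row 0: changing M[0][1] by delta changes det by delta * cofactor(0,1).
Cofactor C_01 = (-1)^(0+1) * minor(0,1) = 1
Entry delta = 3 - -2 = 5
Det delta = 5 * 1 = 5
New det = -27 + 5 = -22

Answer: -22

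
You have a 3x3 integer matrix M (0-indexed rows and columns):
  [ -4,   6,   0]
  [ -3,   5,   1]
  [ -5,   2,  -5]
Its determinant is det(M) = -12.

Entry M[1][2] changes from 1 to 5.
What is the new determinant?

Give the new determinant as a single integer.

Answer: -100

Derivation:
det is linear in row 1: changing M[1][2] by delta changes det by delta * cofactor(1,2).
Cofactor C_12 = (-1)^(1+2) * minor(1,2) = -22
Entry delta = 5 - 1 = 4
Det delta = 4 * -22 = -88
New det = -12 + -88 = -100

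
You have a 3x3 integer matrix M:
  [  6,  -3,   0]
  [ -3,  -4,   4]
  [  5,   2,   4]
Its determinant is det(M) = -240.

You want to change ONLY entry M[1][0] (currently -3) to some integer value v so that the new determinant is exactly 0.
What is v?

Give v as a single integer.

Answer: 17

Derivation:
det is linear in entry M[1][0]: det = old_det + (v - -3) * C_10
Cofactor C_10 = 12
Want det = 0: -240 + (v - -3) * 12 = 0
  (v - -3) = 240 / 12 = 20
  v = -3 + (20) = 17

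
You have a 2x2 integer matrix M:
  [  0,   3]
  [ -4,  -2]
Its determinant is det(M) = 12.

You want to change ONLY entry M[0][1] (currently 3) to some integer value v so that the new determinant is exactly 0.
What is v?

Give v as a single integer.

det is linear in entry M[0][1]: det = old_det + (v - 3) * C_01
Cofactor C_01 = 4
Want det = 0: 12 + (v - 3) * 4 = 0
  (v - 3) = -12 / 4 = -3
  v = 3 + (-3) = 0

Answer: 0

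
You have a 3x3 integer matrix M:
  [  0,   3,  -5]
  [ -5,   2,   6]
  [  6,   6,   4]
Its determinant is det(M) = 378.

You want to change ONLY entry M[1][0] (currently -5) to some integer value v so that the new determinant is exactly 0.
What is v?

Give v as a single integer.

det is linear in entry M[1][0]: det = old_det + (v - -5) * C_10
Cofactor C_10 = -42
Want det = 0: 378 + (v - -5) * -42 = 0
  (v - -5) = -378 / -42 = 9
  v = -5 + (9) = 4

Answer: 4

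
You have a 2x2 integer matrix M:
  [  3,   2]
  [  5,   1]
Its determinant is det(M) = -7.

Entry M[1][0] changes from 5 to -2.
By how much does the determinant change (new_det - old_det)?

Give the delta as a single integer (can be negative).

Cofactor C_10 = -2
Entry delta = -2 - 5 = -7
Det delta = entry_delta * cofactor = -7 * -2 = 14

Answer: 14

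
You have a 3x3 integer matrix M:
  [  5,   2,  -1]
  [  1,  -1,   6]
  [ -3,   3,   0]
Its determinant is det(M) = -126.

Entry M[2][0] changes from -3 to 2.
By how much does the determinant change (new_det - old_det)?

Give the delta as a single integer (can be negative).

Answer: 55

Derivation:
Cofactor C_20 = 11
Entry delta = 2 - -3 = 5
Det delta = entry_delta * cofactor = 5 * 11 = 55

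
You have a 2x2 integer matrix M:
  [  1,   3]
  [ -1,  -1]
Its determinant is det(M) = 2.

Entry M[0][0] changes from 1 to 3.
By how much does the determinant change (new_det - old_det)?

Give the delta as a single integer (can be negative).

Answer: -2

Derivation:
Cofactor C_00 = -1
Entry delta = 3 - 1 = 2
Det delta = entry_delta * cofactor = 2 * -1 = -2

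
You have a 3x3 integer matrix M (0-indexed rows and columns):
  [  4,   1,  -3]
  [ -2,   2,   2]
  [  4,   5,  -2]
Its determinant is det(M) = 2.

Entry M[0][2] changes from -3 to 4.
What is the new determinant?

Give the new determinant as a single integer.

Answer: -124

Derivation:
det is linear in row 0: changing M[0][2] by delta changes det by delta * cofactor(0,2).
Cofactor C_02 = (-1)^(0+2) * minor(0,2) = -18
Entry delta = 4 - -3 = 7
Det delta = 7 * -18 = -126
New det = 2 + -126 = -124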